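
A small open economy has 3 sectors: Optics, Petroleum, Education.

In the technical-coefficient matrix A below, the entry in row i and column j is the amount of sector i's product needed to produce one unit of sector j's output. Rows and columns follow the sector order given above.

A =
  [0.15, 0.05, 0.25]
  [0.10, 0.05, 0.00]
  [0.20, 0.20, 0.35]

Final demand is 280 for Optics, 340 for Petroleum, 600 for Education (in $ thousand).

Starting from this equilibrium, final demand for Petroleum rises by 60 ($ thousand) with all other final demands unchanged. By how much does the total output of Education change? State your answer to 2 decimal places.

Δx_3 = 23.02

I − A =
  [   0.85    -0.05    -0.25]
  [  -0.10     0.95     0.00]
  [  -0.20    -0.20     0.65]
Cofactors of I−A, C_ij = (−1)^(i+j)·(minor ij) (rows/columns in the sector order above):
  C_11 = (0.95)(0.65) − (0.00)(-0.20) = 0.6175
  C_12 = −[(-0.10)(0.65) − (0.00)(-0.20)] = 0.0650
  C_13 = (-0.10)(-0.20) − (0.95)(-0.20) = 0.2100
  C_21 = −[(-0.05)(0.65) − (-0.25)(-0.20)] = 0.0825
  C_22 = (0.85)(0.65) − (-0.25)(-0.20) = 0.5025
  C_23 = −[(0.85)(-0.20) − (-0.05)(-0.20)] = 0.1800
  C_31 = (-0.05)(0.00) − (-0.25)(0.95) = 0.2375
  C_32 = −[(0.85)(0.00) − (-0.25)(-0.10)] = 0.0250
  C_33 = (0.85)(0.95) − (-0.05)(-0.10) = 0.8025
det(I−A) = Σ_j (I−A)_1j·C_1j = (0.85)(0.6175) + (-0.05)(0.0650) + (-0.25)(0.2100) = 0.469125
adj(I−A) = Cᵀ =
  [ 0.6175   0.0825   0.2375]
  [ 0.0650   0.5025   0.0250]
  [ 0.2100   0.1800   0.8025]
(I − A)⁻¹ = adj(I−A) / det(I−A) ≈
  [   1.3163     0.1759     0.5063]
  [   0.1386     1.0711     0.0533]
  [   0.4476     0.3837     1.7106]
Δx = (I − A)⁻¹ Δd with Δd having +60 in the Petroleum component and 0 elsewhere.
So Δx_3 = L_32 · (+60), where L_32 = adj(I−A)_32 / det(I−A) = 0.1800 / 0.469125.
Δx_3 = 0.1800 × (+60) / 0.469125 = 10.80 / 0.469125 ≈ 23.02.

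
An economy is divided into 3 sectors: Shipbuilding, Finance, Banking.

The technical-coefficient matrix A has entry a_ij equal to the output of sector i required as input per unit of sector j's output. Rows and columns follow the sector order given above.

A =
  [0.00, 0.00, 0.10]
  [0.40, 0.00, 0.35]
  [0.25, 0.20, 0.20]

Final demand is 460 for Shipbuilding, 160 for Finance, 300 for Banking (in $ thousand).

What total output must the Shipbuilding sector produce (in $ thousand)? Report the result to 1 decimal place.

I − A =
  [   1.00     0.00    -0.10]
  [  -0.40     1.00    -0.35]
  [  -0.25    -0.20     0.80]
Cofactors of I−A, C_ij = (−1)^(i+j)·(minor ij) (rows/columns in the sector order above):
  C_11 = (1.00)(0.80) − (-0.35)(-0.20) = 0.7300
  C_12 = −[(-0.40)(0.80) − (-0.35)(-0.25)] = 0.4075
  C_13 = (-0.40)(-0.20) − (1.00)(-0.25) = 0.3300
  C_21 = −[(0.00)(0.80) − (-0.10)(-0.20)] = 0.0200
  C_22 = (1.00)(0.80) − (-0.10)(-0.25) = 0.7750
  C_23 = −[(1.00)(-0.20) − (0.00)(-0.25)] = 0.2000
  C_31 = (0.00)(-0.35) − (-0.10)(1.00) = 0.1000
  C_32 = −[(1.00)(-0.35) − (-0.10)(-0.40)] = 0.3900
  C_33 = (1.00)(1.00) − (0.00)(-0.40) = 1.0000
det(I−A) = Σ_j (I−A)_1j·C_1j = (1.00)(0.7300) + (0.00)(0.4075) + (-0.10)(0.3300) = 0.6970
adj(I−A) = Cᵀ =
  [ 0.7300   0.0200   0.1000]
  [ 0.4075   0.7750   0.3900]
  [ 0.3300   0.2000   1.0000]
(I − A)⁻¹ = adj(I−A) / det(I−A) ≈
  [   1.0473     0.0287     0.1435]
  [   0.5846     1.1119     0.5595]
  [   0.4735     0.2869     1.4347]
x = (I − A)⁻¹ d = adj(I−A)·d / det(I−A), with det(I−A) = 0.6970:
  x_1 = (0.7300·460 + 0.0200·160 + 0.1000·300) / 0.6970 = 369.00 / 0.6970 ≈ 529.4
  x_2 = (0.4075·460 + 0.7750·160 + 0.3900·300) / 0.6970 = 428.45 / 0.6970 ≈ 614.7
  x_3 = (0.3300·460 + 0.2000·160 + 1.0000·300) / 0.6970 = 483.80 / 0.6970 ≈ 694.1

x_1 = 529.4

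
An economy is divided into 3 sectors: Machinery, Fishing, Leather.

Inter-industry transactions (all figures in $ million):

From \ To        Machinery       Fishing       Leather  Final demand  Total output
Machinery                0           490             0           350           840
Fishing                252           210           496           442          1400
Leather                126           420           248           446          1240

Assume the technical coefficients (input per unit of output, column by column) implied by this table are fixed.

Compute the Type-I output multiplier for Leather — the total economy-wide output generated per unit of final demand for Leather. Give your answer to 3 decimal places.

Technical coefficients a_ij = z_ij / X_j:
  a_MM = 0/840 = 0.00, a_FM = 252/840 = 0.30, a_LM = 126/840 = 0.15
  a_MF = 490/1400 = 0.35, a_FF = 210/1400 = 0.15, a_LF = 420/1400 = 0.30
  a_ML = 0/1240 = 0.00, a_FL = 496/1240 = 0.40, a_LL = 248/1240 = 0.20
I − A =
  [   1.00    -0.35     0.00]
  [  -0.30     0.85    -0.40]
  [  -0.15    -0.30     0.80]
Cofactors of I−A, C_ij = (−1)^(i+j)·(minor ij) (rows/columns in the sector order above):
  C_11 = (0.85)(0.80) − (-0.40)(-0.30) = 0.5600
  C_12 = −[(-0.30)(0.80) − (-0.40)(-0.15)] = 0.3000
  C_13 = (-0.30)(-0.30) − (0.85)(-0.15) = 0.2175
  C_21 = −[(-0.35)(0.80) − (0.00)(-0.30)] = 0.2800
  C_22 = (1.00)(0.80) − (0.00)(-0.15) = 0.8000
  C_23 = −[(1.00)(-0.30) − (-0.35)(-0.15)] = 0.3525
  C_31 = (-0.35)(-0.40) − (0.00)(0.85) = 0.1400
  C_32 = −[(1.00)(-0.40) − (0.00)(-0.30)] = 0.4000
  C_33 = (1.00)(0.85) − (-0.35)(-0.30) = 0.7450
det(I−A) = Σ_j (I−A)_1j·C_1j = (1.00)(0.5600) + (-0.35)(0.3000) + (0.00)(0.2175) = 0.4550
adj(I−A) = Cᵀ =
  [ 0.5600   0.2800   0.1400]
  [ 0.3000   0.8000   0.4000]
  [ 0.2175   0.3525   0.7450]
(I − A)⁻¹ = adj(I−A) / det(I−A) ≈
  [   1.2308     0.6154     0.3077]
  [   0.6593     1.7582     0.8791]
  [   0.4780     0.7747     1.6374]
The output multiplier for sector j is the column-j sum of the Leontief inverse (I − A)⁻¹ = adj(I−A) / det(I−A).
Column L of adj(I−A): (0.1400, 0.4000, 0.7450); det(I−A) = 0.4550.
m_L = (0.1400 + 0.4000 + 0.7450) / 0.4550 = 1.285 / 0.4550 ≈ 2.824.

m_L = 2.824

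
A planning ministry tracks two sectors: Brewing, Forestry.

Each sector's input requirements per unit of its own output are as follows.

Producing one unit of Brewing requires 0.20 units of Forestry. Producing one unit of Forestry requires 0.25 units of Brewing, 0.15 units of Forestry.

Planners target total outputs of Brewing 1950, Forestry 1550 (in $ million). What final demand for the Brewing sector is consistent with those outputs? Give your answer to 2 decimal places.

d_B = 1562.50

I − A =
  [   1.00    -0.25]
  [  -0.20     0.85]
d = (I − A) x:
  d_B = (+1.00)·1950 + (-0.25)·1550 = 1562.50
  d_F = (-0.20)·1950 + (+0.85)·1550 = 927.50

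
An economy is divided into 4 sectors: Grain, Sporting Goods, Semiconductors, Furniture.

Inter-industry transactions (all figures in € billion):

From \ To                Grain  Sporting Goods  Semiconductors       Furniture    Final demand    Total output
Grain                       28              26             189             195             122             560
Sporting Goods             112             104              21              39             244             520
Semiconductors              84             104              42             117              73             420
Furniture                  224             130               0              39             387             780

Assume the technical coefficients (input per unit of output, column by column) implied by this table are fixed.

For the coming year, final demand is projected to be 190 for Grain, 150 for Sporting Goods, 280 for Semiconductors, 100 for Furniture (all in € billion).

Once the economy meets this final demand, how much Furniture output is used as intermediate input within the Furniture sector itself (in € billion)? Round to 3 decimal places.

z_44 = 23.797

Technical coefficients a_ij = z_ij / X_j:
  a_11 = 28/560 = 0.05, a_21 = 112/560 = 0.20, a_31 = 84/560 = 0.15, a_41 = 224/560 = 0.40
  a_12 = 26/520 = 0.05, a_22 = 104/520 = 0.20, a_32 = 104/520 = 0.20, a_42 = 130/520 = 0.25
  a_13 = 189/420 = 0.45, a_23 = 21/420 = 0.05, a_33 = 42/420 = 0.10, a_43 = 0/420 = 0.00
  a_14 = 195/780 = 0.25, a_24 = 39/780 = 0.05, a_34 = 117/780 = 0.15, a_44 = 39/780 = 0.05
I − A =
  [   0.95    -0.05    -0.45    -0.25]
  [  -0.20     0.80    -0.05    -0.05]
  [  -0.15    -0.20     0.90    -0.15]
  [  -0.40    -0.25     0.00     0.95]
Compute the cofactors C_ij = (−1)^(i+j)·(3×3 minor ij) of I−A; the adjugate is their transpose:
adj(I−A) = Cᵀ =
  [ 0.661375   0.201375   0.341875   0.238625]
  [ 0.199125   0.631125   0.134625   0.106875]
  [ 0.209625   0.215625   0.607125   0.162375]
  [ 0.330875   0.250875   0.179375   0.593125]
det(I−A) = Σ_j (I−A)_1j·C_1j = (0.95)(0.661375) + (-0.05)(0.199125) + (-0.45)(0.209625) + (-0.25)(0.330875) = 0.4413
(I − A)⁻¹ = adj(I−A) / det(I−A) ≈
  [   1.4987     0.4563     0.7747     0.5407]
  [   0.4512     1.4301     0.3051     0.2422]
  [   0.4750     0.4886     1.3758     0.3679]
  [   0.7498     0.5685     0.4065     1.3440]
First solve x = (I − A)⁻¹ d = adj(I−A)·d / det(I−A); in particular x_4 = (0.330875·190 + 0.250875·150 + 0.179375·280 + 0.593125·100) / 0.4413 = 210.035 / 0.4413 ≈ 475.94607.
Intermediate flow from 4 to 4: z_44 = a_44 · x_4 = 0.05 × 210.035 / 0.4413 = 10.50175 / 0.4413 ≈ 23.797.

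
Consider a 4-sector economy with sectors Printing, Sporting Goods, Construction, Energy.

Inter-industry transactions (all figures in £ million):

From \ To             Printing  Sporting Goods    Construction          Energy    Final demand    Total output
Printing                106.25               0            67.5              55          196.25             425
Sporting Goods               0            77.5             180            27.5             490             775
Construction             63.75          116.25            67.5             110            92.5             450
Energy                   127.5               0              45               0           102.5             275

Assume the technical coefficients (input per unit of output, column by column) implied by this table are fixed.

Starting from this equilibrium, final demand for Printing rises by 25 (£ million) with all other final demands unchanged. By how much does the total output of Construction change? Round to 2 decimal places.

Δx_C = 14.78

Technical coefficients a_ij = z_ij / X_j:
  a_PP = 106.25/425 = 0.25, a_SP = 0/425 = 0.00, a_CP = 63.75/425 = 0.15, a_EP = 127.5/425 = 0.30
  a_PS = 0/775 = 0.00, a_SS = 77.5/775 = 0.10, a_CS = 116.25/775 = 0.15, a_ES = 0/775 = 0.00
  a_PC = 67.5/450 = 0.15, a_SC = 180/450 = 0.40, a_CC = 67.5/450 = 0.15, a_EC = 45/450 = 0.10
  a_PE = 55/275 = 0.20, a_SE = 27.5/275 = 0.10, a_CE = 110/275 = 0.40, a_EE = 0/275 = 0.00
I − A =
  [   0.75     0.00    -0.15    -0.20]
  [   0.00     0.90    -0.40    -0.10]
  [  -0.15    -0.15     0.85    -0.40]
  [  -0.30     0.00    -0.10     1.00]
Compute the cofactors C_ij = (−1)^(i+j)·(3×3 minor ij) of I−A; the adjugate is their transpose:
adj(I−A) = Cᵀ =
  [ 0.66750   0.02550   0.15300   0.19725]
  [ 0.13500   0.51300   0.28800   0.19350]
  [ 0.24750   0.10350   0.62100   0.30825]
  [ 0.22500   0.01800   0.10800   0.50850]
det(I−A) = Σ_j (I−A)_1j·C_1j = (0.75)(0.66750) + (0.00)(0.13500) + (-0.15)(0.24750) + (-0.20)(0.22500) = 0.4185
(I − A)⁻¹ = adj(I−A) / det(I−A) ≈
  [   1.5950     0.0609     0.3656     0.4713]
  [   0.3226     1.2258     0.6882     0.4624]
  [   0.5914     0.2473     1.4839     0.7366]
  [   0.5376     0.0430     0.2581     1.2151]
Δx = (I − A)⁻¹ Δd with Δd having +25 in the Printing component and 0 elsewhere.
So Δx_C = L_CP · (+25), where L_CP = adj(I−A)_CP / det(I−A) = 0.24750 / 0.4185.
Δx_C = 0.24750 × (+25) / 0.4185 = 6.1875 / 0.4185 ≈ 14.78.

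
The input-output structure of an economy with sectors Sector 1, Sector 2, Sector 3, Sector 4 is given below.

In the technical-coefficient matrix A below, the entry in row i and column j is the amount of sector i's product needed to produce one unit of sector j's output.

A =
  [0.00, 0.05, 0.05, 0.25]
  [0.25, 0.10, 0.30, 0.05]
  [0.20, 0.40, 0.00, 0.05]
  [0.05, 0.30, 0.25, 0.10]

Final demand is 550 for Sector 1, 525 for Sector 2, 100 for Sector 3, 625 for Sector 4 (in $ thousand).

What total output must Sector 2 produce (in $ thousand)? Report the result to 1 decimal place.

x_2 = 1227.2

I − A =
  [   1.00    -0.05    -0.05    -0.25]
  [  -0.25     0.90    -0.30    -0.05]
  [  -0.20    -0.40     1.00    -0.05]
  [  -0.05    -0.30    -0.25     0.90]
Compute the cofactors C_ij = (−1)^(i+j)·(3×3 minor ij) of I−A; the adjugate is their transpose:
adj(I−A) = Cᵀ =
  [ 0.666250   0.163125   0.132625   0.201500]
  [ 0.281625   0.853375   0.305750   0.142625]
  [ 0.256000   0.394125   0.753625   0.134875]
  [ 0.202000   0.403000   0.318625   0.750500]
det(I−A) = Σ_j (I−A)_1j·C_1j = (1.00)(0.666250) + (-0.05)(0.281625) + (-0.05)(0.256000) + (-0.25)(0.202000) = 0.58886875
(I − A)⁻¹ = adj(I−A) / det(I−A) ≈
  [   1.1314     0.2770     0.2252     0.3422]
  [   0.4782     1.4492     0.5192     0.2422]
  [   0.4347     0.6693     1.2798     0.2290]
  [   0.3430     0.6844     0.5411     1.2745]
x = (I − A)⁻¹ d = adj(I−A)·d / det(I−A), with det(I−A) = 0.58886875:
  x_1 = (0.666250·550 + 0.163125·525 + 0.132625·100 + 0.201500·625) / 0.58886875 = 591.278125 / 0.58886875 ≈ 1004.1
  x_2 = (0.281625·550 + 0.853375·525 + 0.305750·100 + 0.142625·625) / 0.58886875 = 722.63125 / 0.58886875 ≈ 1227.2
  x_3 = (0.256000·550 + 0.394125·525 + 0.753625·100 + 0.134875·625) / 0.58886875 = 507.375 / 0.58886875 ≈ 861.6
  x_4 = (0.202000·550 + 0.403000·525 + 0.318625·100 + 0.750500·625) / 0.58886875 = 823.60 / 0.58886875 ≈ 1398.6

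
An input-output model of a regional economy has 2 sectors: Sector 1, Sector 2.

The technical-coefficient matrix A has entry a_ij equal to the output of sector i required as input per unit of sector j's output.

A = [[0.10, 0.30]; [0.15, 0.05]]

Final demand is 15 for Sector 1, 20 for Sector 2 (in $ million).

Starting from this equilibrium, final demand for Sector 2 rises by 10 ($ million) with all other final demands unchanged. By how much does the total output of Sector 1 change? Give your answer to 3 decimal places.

I − A =
  [   0.90    -0.30]
  [  -0.15     0.95]
det(I−A) = (0.90)(0.95) − (-0.30)(-0.15) = 0.8100
adj(I−A) = [[0.95, 0.30], [0.15, 0.90]]
(I − A)⁻¹ = adj(I−A) / det(I−A) ≈
  [   1.1728     0.3704]
  [   0.1852     1.1111]
Δx = (I − A)⁻¹ Δd with Δd having +10 in the Sector 2 component and 0 elsewhere.
So Δx_1 = L_12 · (+10), where L_12 = adj(I−A)_12 / det(I−A) = 0.30 / 0.8100.
Δx_1 = 0.30 × (+10) / 0.8100 = 3.00 / 0.8100 ≈ 3.704.

Δx_1 = 3.704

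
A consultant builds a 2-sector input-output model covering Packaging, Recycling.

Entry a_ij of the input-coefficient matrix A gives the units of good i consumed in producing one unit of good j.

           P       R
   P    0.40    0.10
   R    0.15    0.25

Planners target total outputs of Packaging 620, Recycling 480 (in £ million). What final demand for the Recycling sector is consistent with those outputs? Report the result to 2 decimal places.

d_R = 267.00

I − A =
  [   0.60    -0.10]
  [  -0.15     0.75]
d = (I − A) x:
  d_P = (+0.60)·620 + (-0.10)·480 = 324.00
  d_R = (-0.15)·620 + (+0.75)·480 = 267.00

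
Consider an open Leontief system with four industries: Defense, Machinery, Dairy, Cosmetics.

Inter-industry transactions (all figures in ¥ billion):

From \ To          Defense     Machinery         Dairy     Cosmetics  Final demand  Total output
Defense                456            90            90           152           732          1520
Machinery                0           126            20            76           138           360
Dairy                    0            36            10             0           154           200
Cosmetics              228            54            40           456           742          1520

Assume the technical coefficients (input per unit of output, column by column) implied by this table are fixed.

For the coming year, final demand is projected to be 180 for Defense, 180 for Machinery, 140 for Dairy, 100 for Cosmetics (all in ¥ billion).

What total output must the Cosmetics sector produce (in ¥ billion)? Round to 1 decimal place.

Technical coefficients a_ij = z_ij / X_j:
  a_11 = 456/1520 = 0.30, a_21 = 0/1520 = 0.00, a_31 = 0/1520 = 0.00, a_41 = 228/1520 = 0.15
  a_12 = 90/360 = 0.25, a_22 = 126/360 = 0.35, a_32 = 36/360 = 0.10, a_42 = 54/360 = 0.15
  a_13 = 90/200 = 0.45, a_23 = 20/200 = 0.10, a_33 = 10/200 = 0.05, a_43 = 40/200 = 0.20
  a_14 = 152/1520 = 0.10, a_24 = 76/1520 = 0.05, a_34 = 0/1520 = 0.00, a_44 = 456/1520 = 0.30
I − A =
  [   0.70    -0.25    -0.45    -0.10]
  [   0.00     0.65    -0.10    -0.05]
  [   0.00    -0.10     0.95     0.00]
  [  -0.15    -0.15    -0.20     0.70]
Compute the cofactors C_ij = (−1)^(i+j)·(3×3 minor ij) of I−A; the adjugate is their transpose:
adj(I−A) = Cᵀ =
  [ 0.417125   0.214000   0.235875   0.074875]
  [ 0.007125   0.451250   0.057875   0.033250]
  [ 0.000750   0.047500   0.301625   0.003500]
  [ 0.091125   0.156125   0.149125   0.425250]
det(I−A) = Σ_j (I−A)_1j·C_1j = (0.70)(0.417125) + (-0.25)(0.007125) + (-0.45)(0.000750) + (-0.10)(0.091125) = 0.28075625
(I − A)⁻¹ = adj(I−A) / det(I−A) ≈
  [   1.4857     0.7622     0.8401     0.2667]
  [   0.0254     1.6073     0.2061     0.1184]
  [   0.0027     0.1692     1.0743     0.0125]
  [   0.3246     0.5561     0.5312     1.5147]
x = (I − A)⁻¹ d = adj(I−A)·d / det(I−A), with det(I−A) = 0.28075625:
  x_1 = (0.417125·180 + 0.214000·180 + 0.235875·140 + 0.074875·100) / 0.28075625 = 154.1125 / 0.28075625 ≈ 548.9
  x_2 = (0.007125·180 + 0.451250·180 + 0.057875·140 + 0.033250·100) / 0.28075625 = 93.935 / 0.28075625 ≈ 334.6
  x_3 = (0.000750·180 + 0.047500·180 + 0.301625·140 + 0.003500·100) / 0.28075625 = 51.2625 / 0.28075625 ≈ 182.6
  x_4 = (0.091125·180 + 0.156125·180 + 0.149125·140 + 0.425250·100) / 0.28075625 = 107.9075 / 0.28075625 ≈ 384.3

x_4 = 384.3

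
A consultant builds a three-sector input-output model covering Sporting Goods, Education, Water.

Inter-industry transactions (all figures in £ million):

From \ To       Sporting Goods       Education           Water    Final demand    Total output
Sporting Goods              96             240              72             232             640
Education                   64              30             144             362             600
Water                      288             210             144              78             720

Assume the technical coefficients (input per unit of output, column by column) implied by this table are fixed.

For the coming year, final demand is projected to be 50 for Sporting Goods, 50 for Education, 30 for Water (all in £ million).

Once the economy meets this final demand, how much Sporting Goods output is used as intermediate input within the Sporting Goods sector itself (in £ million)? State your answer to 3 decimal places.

Technical coefficients a_ij = z_ij / X_j:
  a_SS = 96/640 = 0.15, a_ES = 64/640 = 0.10, a_WS = 288/640 = 0.45
  a_SE = 240/600 = 0.40, a_EE = 30/600 = 0.05, a_WE = 210/600 = 0.35
  a_SW = 72/720 = 0.10, a_EW = 144/720 = 0.20, a_WW = 144/720 = 0.20
I − A =
  [   0.85    -0.40    -0.10]
  [  -0.10     0.95    -0.20]
  [  -0.45    -0.35     0.80]
Cofactors of I−A, C_ij = (−1)^(i+j)·(minor ij) (rows/columns in the sector order above):
  C_11 = (0.95)(0.80) − (-0.20)(-0.35) = 0.6900
  C_12 = −[(-0.10)(0.80) − (-0.20)(-0.45)] = 0.1700
  C_13 = (-0.10)(-0.35) − (0.95)(-0.45) = 0.4625
  C_21 = −[(-0.40)(0.80) − (-0.10)(-0.35)] = 0.3550
  C_22 = (0.85)(0.80) − (-0.10)(-0.45) = 0.6350
  C_23 = −[(0.85)(-0.35) − (-0.40)(-0.45)] = 0.4775
  C_31 = (-0.40)(-0.20) − (-0.10)(0.95) = 0.1750
  C_32 = −[(0.85)(-0.20) − (-0.10)(-0.10)] = 0.1800
  C_33 = (0.85)(0.95) − (-0.40)(-0.10) = 0.7675
det(I−A) = Σ_j (I−A)_1j·C_1j = (0.85)(0.6900) + (-0.40)(0.1700) + (-0.10)(0.4625) = 0.47225
adj(I−A) = Cᵀ =
  [ 0.6900   0.3550   0.1750]
  [ 0.1700   0.6350   0.1800]
  [ 0.4625   0.4775   0.7675]
(I − A)⁻¹ = adj(I−A) / det(I−A) ≈
  [   1.4611     0.7517     0.3706]
  [   0.3600     1.3446     0.3812]
  [   0.9794     1.0111     1.6252]
First solve x = (I − A)⁻¹ d = adj(I−A)·d / det(I−A); in particular x_S = (0.6900·50 + 0.3550·50 + 0.1750·30) / 0.47225 = 57.50 / 0.47225 ≈ 121.75754.
Intermediate flow from S to S: z_SS = a_SS · x_S = 0.15 × 57.50 / 0.47225 = 8.625 / 0.47225 ≈ 18.264.

z_SS = 18.264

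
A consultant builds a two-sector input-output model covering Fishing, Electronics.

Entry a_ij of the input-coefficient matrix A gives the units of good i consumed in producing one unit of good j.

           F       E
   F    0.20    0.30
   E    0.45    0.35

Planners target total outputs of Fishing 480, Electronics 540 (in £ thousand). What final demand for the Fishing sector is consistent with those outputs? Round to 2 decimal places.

d_F = 222.00

I − A =
  [   0.80    -0.30]
  [  -0.45     0.65]
d = (I − A) x:
  d_F = (+0.80)·480 + (-0.30)·540 = 222.00
  d_E = (-0.45)·480 + (+0.65)·540 = 135.00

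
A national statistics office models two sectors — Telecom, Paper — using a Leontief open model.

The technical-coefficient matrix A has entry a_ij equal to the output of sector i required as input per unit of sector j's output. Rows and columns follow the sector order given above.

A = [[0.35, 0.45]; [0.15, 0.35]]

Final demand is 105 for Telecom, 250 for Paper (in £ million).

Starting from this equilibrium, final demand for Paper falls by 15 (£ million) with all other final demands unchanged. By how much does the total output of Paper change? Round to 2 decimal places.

Δx_P = -27.46

I − A =
  [   0.65    -0.45]
  [  -0.15     0.65]
det(I−A) = (0.65)(0.65) − (-0.45)(-0.15) = 0.3550
adj(I−A) = [[0.65, 0.45], [0.15, 0.65]]
(I − A)⁻¹ = adj(I−A) / det(I−A) ≈
  [   1.8310     1.2676]
  [   0.4225     1.8310]
Δx = (I − A)⁻¹ Δd with Δd having -15 in the Paper component and 0 elsewhere.
So Δx_P = L_PP · (-15), where L_PP = adj(I−A)_PP / det(I−A) = 0.65 / 0.3550.
Δx_P = 0.65 × (-15) / 0.3550 = -9.75 / 0.3550 ≈ -27.46.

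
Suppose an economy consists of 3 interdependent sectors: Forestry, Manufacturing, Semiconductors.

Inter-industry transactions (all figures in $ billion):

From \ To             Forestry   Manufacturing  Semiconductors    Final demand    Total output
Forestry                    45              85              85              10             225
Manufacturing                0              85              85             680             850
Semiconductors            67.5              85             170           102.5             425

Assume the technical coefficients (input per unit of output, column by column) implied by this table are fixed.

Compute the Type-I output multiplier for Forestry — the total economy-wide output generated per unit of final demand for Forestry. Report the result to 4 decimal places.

Technical coefficients a_ij = z_ij / X_j:
  a_FF = 45/225 = 0.20, a_MF = 0/225 = 0.00, a_SF = 67.5/225 = 0.30
  a_FM = 85/850 = 0.10, a_MM = 85/850 = 0.10, a_SM = 85/850 = 0.10
  a_FS = 85/425 = 0.20, a_MS = 85/425 = 0.20, a_SS = 170/425 = 0.40
I − A =
  [   0.80    -0.10    -0.20]
  [   0.00     0.90    -0.20]
  [  -0.30    -0.10     0.60]
Cofactors of I−A, C_ij = (−1)^(i+j)·(minor ij) (rows/columns in the sector order above):
  C_11 = (0.90)(0.60) − (-0.20)(-0.10) = 0.5200
  C_12 = −[(0.00)(0.60) − (-0.20)(-0.30)] = 0.0600
  C_13 = (0.00)(-0.10) − (0.90)(-0.30) = 0.2700
  C_21 = −[(-0.10)(0.60) − (-0.20)(-0.10)] = 0.0800
  C_22 = (0.80)(0.60) − (-0.20)(-0.30) = 0.4200
  C_23 = −[(0.80)(-0.10) − (-0.10)(-0.30)] = 0.1100
  C_31 = (-0.10)(-0.20) − (-0.20)(0.90) = 0.2000
  C_32 = −[(0.80)(-0.20) − (-0.20)(0.00)] = 0.1600
  C_33 = (0.80)(0.90) − (-0.10)(0.00) = 0.7200
det(I−A) = Σ_j (I−A)_1j·C_1j = (0.80)(0.5200) + (-0.10)(0.0600) + (-0.20)(0.2700) = 0.3560
adj(I−A) = Cᵀ =
  [ 0.5200   0.0800   0.2000]
  [ 0.0600   0.4200   0.1600]
  [ 0.2700   0.1100   0.7200]
(I − A)⁻¹ = adj(I−A) / det(I−A) ≈
  [   1.46067     0.22472     0.56180]
  [   0.16854     1.17978     0.44944]
  [   0.75843     0.30899     2.02247]
The output multiplier for sector j is the column-j sum of the Leontief inverse (I − A)⁻¹ = adj(I−A) / det(I−A).
Column F of adj(I−A): (0.5200, 0.0600, 0.2700); det(I−A) = 0.3560.
m_F = (0.5200 + 0.0600 + 0.2700) / 0.3560 = 0.85 / 0.3560 ≈ 2.3876.

m_F = 2.3876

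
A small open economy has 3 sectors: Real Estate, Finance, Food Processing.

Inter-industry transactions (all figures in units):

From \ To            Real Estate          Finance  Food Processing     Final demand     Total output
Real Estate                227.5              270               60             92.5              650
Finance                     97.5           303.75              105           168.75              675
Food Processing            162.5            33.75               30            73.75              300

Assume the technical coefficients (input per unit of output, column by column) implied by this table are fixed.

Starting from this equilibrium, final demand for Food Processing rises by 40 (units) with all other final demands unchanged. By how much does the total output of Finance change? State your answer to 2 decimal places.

Technical coefficients a_ij = z_ij / X_j:
  a_11 = 227.5/650 = 0.35, a_21 = 97.5/650 = 0.15, a_31 = 162.5/650 = 0.25
  a_12 = 270/675 = 0.40, a_22 = 303.75/675 = 0.45, a_32 = 33.75/675 = 0.05
  a_13 = 60/300 = 0.20, a_23 = 105/300 = 0.35, a_33 = 30/300 = 0.10
I − A =
  [   0.65    -0.40    -0.20]
  [  -0.15     0.55    -0.35]
  [  -0.25    -0.05     0.90]
Cofactors of I−A, C_ij = (−1)^(i+j)·(minor ij) (rows/columns in the sector order above):
  C_11 = (0.55)(0.90) − (-0.35)(-0.05) = 0.4775
  C_12 = −[(-0.15)(0.90) − (-0.35)(-0.25)] = 0.2225
  C_13 = (-0.15)(-0.05) − (0.55)(-0.25) = 0.1450
  C_21 = −[(-0.40)(0.90) − (-0.20)(-0.05)] = 0.3700
  C_22 = (0.65)(0.90) − (-0.20)(-0.25) = 0.5350
  C_23 = −[(0.65)(-0.05) − (-0.40)(-0.25)] = 0.1325
  C_31 = (-0.40)(-0.35) − (-0.20)(0.55) = 0.2500
  C_32 = −[(0.65)(-0.35) − (-0.20)(-0.15)] = 0.2575
  C_33 = (0.65)(0.55) − (-0.40)(-0.15) = 0.2975
det(I−A) = Σ_j (I−A)_1j·C_1j = (0.65)(0.4775) + (-0.40)(0.2225) + (-0.20)(0.1450) = 0.192375
adj(I−A) = Cᵀ =
  [ 0.4775   0.3700   0.2500]
  [ 0.2225   0.5350   0.2575]
  [ 0.1450   0.1325   0.2975]
(I − A)⁻¹ = adj(I−A) / det(I−A) ≈
  [   2.4821     1.9233     1.2995]
  [   1.1566     2.7810     1.3385]
  [   0.7537     0.6888     1.5465]
Δx = (I − A)⁻¹ Δd with Δd having +40 in the Food Processing component and 0 elsewhere.
So Δx_2 = L_23 · (+40), where L_23 = adj(I−A)_23 / det(I−A) = 0.2575 / 0.192375.
Δx_2 = 0.2575 × (+40) / 0.192375 = 10.30 / 0.192375 ≈ 53.54.

Δx_2 = 53.54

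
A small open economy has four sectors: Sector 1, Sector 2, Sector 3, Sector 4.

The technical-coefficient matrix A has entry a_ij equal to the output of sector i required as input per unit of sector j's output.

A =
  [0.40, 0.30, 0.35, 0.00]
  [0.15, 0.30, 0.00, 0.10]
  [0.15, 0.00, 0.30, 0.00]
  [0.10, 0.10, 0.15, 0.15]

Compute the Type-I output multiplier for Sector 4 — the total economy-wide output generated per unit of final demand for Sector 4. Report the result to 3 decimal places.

I − A =
  [   0.60    -0.30    -0.35     0.00]
  [  -0.15     0.70     0.00    -0.10]
  [  -0.15     0.00     0.70     0.00]
  [  -0.10    -0.10    -0.15     0.85]
Compute the cofactors C_ij = (−1)^(i+j)·(3×3 minor ij) of I−A; the adjugate is their transpose:
adj(I−A) = Cᵀ =
  [ 0.409500   0.178500   0.209250   0.021000]
  [ 0.098500   0.312375   0.057125   0.036750]
  [ 0.087750   0.038250   0.309750   0.004500]
  [ 0.075250   0.064500   0.086000   0.225750]
det(I−A) = Σ_j (I−A)_1j·C_1j = (0.60)(0.409500) + (-0.30)(0.098500) + (-0.35)(0.087750) + (0.00)(0.075250) = 0.1854375
(I − A)⁻¹ = adj(I−A) / det(I−A) ≈
  [   2.2083     0.9626     1.1284     0.1132]
  [   0.5312     1.6845     0.3081     0.1982]
  [   0.4732     0.2063     1.6704     0.0243]
  [   0.4058     0.3478     0.4638     1.2174]
The output multiplier for sector j is the column-j sum of the Leontief inverse (I − A)⁻¹ = adj(I−A) / det(I−A).
Column 4 of adj(I−A): (0.021000, 0.036750, 0.004500, 0.225750); det(I−A) = 0.1854375.
m_4 = (0.021000 + 0.036750 + 0.004500 + 0.225750) / 0.1854375 = 0.288 / 0.1854375 ≈ 1.553.

m_4 = 1.553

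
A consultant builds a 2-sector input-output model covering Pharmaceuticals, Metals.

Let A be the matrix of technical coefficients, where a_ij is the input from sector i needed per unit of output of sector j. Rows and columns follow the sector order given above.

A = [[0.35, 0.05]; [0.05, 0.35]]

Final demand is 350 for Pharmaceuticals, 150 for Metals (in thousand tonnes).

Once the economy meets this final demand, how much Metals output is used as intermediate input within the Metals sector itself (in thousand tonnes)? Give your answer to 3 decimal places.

I − A =
  [   0.65    -0.05]
  [  -0.05     0.65]
det(I−A) = (0.65)(0.65) − (-0.05)(-0.05) = 0.4200
adj(I−A) = [[0.65, 0.05], [0.05, 0.65]]
(I − A)⁻¹ = adj(I−A) / det(I−A) ≈
  [   1.5476     0.1190]
  [   0.1190     1.5476]
First solve x = (I − A)⁻¹ d = adj(I−A)·d / det(I−A); in particular x_M = (0.05·350 + 0.65·150) / 0.4200 = 115.00 / 0.4200 ≈ 273.80952.
Intermediate flow from M to M: z_MM = a_MM · x_M = 0.35 × 115.00 / 0.4200 = 40.25 / 0.4200 ≈ 95.833.

z_MM = 95.833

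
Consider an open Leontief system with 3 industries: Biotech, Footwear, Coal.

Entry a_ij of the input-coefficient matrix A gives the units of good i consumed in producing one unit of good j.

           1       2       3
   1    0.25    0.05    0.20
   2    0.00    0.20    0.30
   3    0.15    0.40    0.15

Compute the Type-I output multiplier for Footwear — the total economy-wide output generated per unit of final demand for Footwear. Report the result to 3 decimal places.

I − A =
  [   0.75    -0.05    -0.20]
  [   0.00     0.80    -0.30]
  [  -0.15    -0.40     0.85]
Cofactors of I−A, C_ij = (−1)^(i+j)·(minor ij) (rows/columns in the sector order above):
  C_11 = (0.80)(0.85) − (-0.30)(-0.40) = 0.5600
  C_12 = −[(0.00)(0.85) − (-0.30)(-0.15)] = 0.0450
  C_13 = (0.00)(-0.40) − (0.80)(-0.15) = 0.1200
  C_21 = −[(-0.05)(0.85) − (-0.20)(-0.40)] = 0.1225
  C_22 = (0.75)(0.85) − (-0.20)(-0.15) = 0.6075
  C_23 = −[(0.75)(-0.40) − (-0.05)(-0.15)] = 0.3075
  C_31 = (-0.05)(-0.30) − (-0.20)(0.80) = 0.1750
  C_32 = −[(0.75)(-0.30) − (-0.20)(0.00)] = 0.2250
  C_33 = (0.75)(0.80) − (-0.05)(0.00) = 0.6000
det(I−A) = Σ_j (I−A)_1j·C_1j = (0.75)(0.5600) + (-0.05)(0.0450) + (-0.20)(0.1200) = 0.39375
adj(I−A) = Cᵀ =
  [ 0.5600   0.1225   0.1750]
  [ 0.0450   0.6075   0.2250]
  [ 0.1200   0.3075   0.6000]
(I − A)⁻¹ = adj(I−A) / det(I−A) ≈
  [   1.4222     0.3111     0.4444]
  [   0.1143     1.5429     0.5714]
  [   0.3048     0.7810     1.5238]
The output multiplier for sector j is the column-j sum of the Leontief inverse (I − A)⁻¹ = adj(I−A) / det(I−A).
Column 2 of adj(I−A): (0.1225, 0.6075, 0.3075); det(I−A) = 0.39375.
m_2 = (0.1225 + 0.6075 + 0.3075) / 0.39375 = 1.0375 / 0.39375 ≈ 2.635.

m_2 = 2.635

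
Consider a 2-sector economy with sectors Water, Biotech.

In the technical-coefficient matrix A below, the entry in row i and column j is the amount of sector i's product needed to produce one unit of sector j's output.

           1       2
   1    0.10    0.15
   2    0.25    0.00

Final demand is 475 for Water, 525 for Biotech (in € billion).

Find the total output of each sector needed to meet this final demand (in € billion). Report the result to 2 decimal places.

x_1 = 642.03, x_2 = 685.51

I − A =
  [   0.90    -0.15]
  [  -0.25     1.00]
det(I−A) = (0.90)(1.00) − (-0.15)(-0.25) = 0.8625
adj(I−A) = [[1.00, 0.15], [0.25, 0.90]]
(I − A)⁻¹ = adj(I−A) / det(I−A) ≈
  [   1.1594     0.1739]
  [   0.2899     1.0435]
x = (I − A)⁻¹ d = adj(I−A)·d / det(I−A), with det(I−A) = 0.8625:
  x_1 = (1.00·475 + 0.15·525) / 0.8625 = 553.75 / 0.8625 ≈ 642.03
  x_2 = (0.25·475 + 0.90·525) / 0.8625 = 591.25 / 0.8625 ≈ 685.51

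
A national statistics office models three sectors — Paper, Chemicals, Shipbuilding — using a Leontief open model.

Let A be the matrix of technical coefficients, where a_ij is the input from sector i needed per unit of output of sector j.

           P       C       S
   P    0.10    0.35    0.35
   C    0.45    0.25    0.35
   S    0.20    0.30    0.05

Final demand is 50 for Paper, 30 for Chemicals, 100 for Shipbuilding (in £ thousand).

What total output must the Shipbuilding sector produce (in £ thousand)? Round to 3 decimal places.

x_S = 279.249

I − A =
  [   0.90    -0.35    -0.35]
  [  -0.45     0.75    -0.35]
  [  -0.20    -0.30     0.95]
Cofactors of I−A, C_ij = (−1)^(i+j)·(minor ij) (rows/columns in the sector order above):
  C_11 = (0.75)(0.95) − (-0.35)(-0.30) = 0.6075
  C_12 = −[(-0.45)(0.95) − (-0.35)(-0.20)] = 0.4975
  C_13 = (-0.45)(-0.30) − (0.75)(-0.20) = 0.2850
  C_21 = −[(-0.35)(0.95) − (-0.35)(-0.30)] = 0.4375
  C_22 = (0.90)(0.95) − (-0.35)(-0.20) = 0.7850
  C_23 = −[(0.90)(-0.30) − (-0.35)(-0.20)] = 0.3400
  C_31 = (-0.35)(-0.35) − (-0.35)(0.75) = 0.3850
  C_32 = −[(0.90)(-0.35) − (-0.35)(-0.45)] = 0.4725
  C_33 = (0.90)(0.75) − (-0.35)(-0.45) = 0.5175
det(I−A) = Σ_j (I−A)_1j·C_1j = (0.90)(0.6075) + (-0.35)(0.4975) + (-0.35)(0.2850) = 0.272875
adj(I−A) = Cᵀ =
  [ 0.6075   0.4375   0.3850]
  [ 0.4975   0.7850   0.4725]
  [ 0.2850   0.3400   0.5175]
(I − A)⁻¹ = adj(I−A) / det(I−A) ≈
  [   2.2263     1.6033     1.4109]
  [   1.8232     2.8768     1.7316]
  [   1.0444     1.2460     1.8965]
x = (I − A)⁻¹ d = adj(I−A)·d / det(I−A), with det(I−A) = 0.272875:
  x_P = (0.6075·50 + 0.4375·30 + 0.3850·100) / 0.272875 = 82.00 / 0.272875 ≈ 300.504
  x_C = (0.4975·50 + 0.7850·30 + 0.4725·100) / 0.272875 = 95.675 / 0.272875 ≈ 350.618
  x_S = (0.2850·50 + 0.3400·30 + 0.5175·100) / 0.272875 = 76.20 / 0.272875 ≈ 279.249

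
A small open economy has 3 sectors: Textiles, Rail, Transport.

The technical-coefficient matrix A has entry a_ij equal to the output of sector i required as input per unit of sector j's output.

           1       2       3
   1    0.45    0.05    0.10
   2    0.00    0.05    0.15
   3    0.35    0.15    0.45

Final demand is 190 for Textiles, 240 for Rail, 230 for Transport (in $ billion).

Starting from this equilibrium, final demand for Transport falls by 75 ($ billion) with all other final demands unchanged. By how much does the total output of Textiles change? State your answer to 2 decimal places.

I − A =
  [   0.55    -0.05    -0.10]
  [   0.00     0.95    -0.15]
  [  -0.35    -0.15     0.55]
Cofactors of I−A, C_ij = (−1)^(i+j)·(minor ij) (rows/columns in the sector order above):
  C_11 = (0.95)(0.55) − (-0.15)(-0.15) = 0.5000
  C_12 = −[(0.00)(0.55) − (-0.15)(-0.35)] = 0.0525
  C_13 = (0.00)(-0.15) − (0.95)(-0.35) = 0.3325
  C_21 = −[(-0.05)(0.55) − (-0.10)(-0.15)] = 0.0425
  C_22 = (0.55)(0.55) − (-0.10)(-0.35) = 0.2675
  C_23 = −[(0.55)(-0.15) − (-0.05)(-0.35)] = 0.1000
  C_31 = (-0.05)(-0.15) − (-0.10)(0.95) = 0.1025
  C_32 = −[(0.55)(-0.15) − (-0.10)(0.00)] = 0.0825
  C_33 = (0.55)(0.95) − (-0.05)(0.00) = 0.5225
det(I−A) = Σ_j (I−A)_1j·C_1j = (0.55)(0.5000) + (-0.05)(0.0525) + (-0.10)(0.3325) = 0.239125
adj(I−A) = Cᵀ =
  [ 0.5000   0.0425   0.1025]
  [ 0.0525   0.2675   0.0825]
  [ 0.3325   0.1000   0.5225]
(I − A)⁻¹ = adj(I−A) / det(I−A) ≈
  [   2.0910     0.1777     0.4286]
  [   0.2196     1.1187     0.3450]
  [   1.3905     0.4182     2.1850]
Δx = (I − A)⁻¹ Δd with Δd having -75 in the Transport component and 0 elsewhere.
So Δx_1 = L_13 · (-75), where L_13 = adj(I−A)_13 / det(I−A) = 0.1025 / 0.239125.
Δx_1 = 0.1025 × (-75) / 0.239125 = -7.6875 / 0.239125 ≈ -32.15.

Δx_1 = -32.15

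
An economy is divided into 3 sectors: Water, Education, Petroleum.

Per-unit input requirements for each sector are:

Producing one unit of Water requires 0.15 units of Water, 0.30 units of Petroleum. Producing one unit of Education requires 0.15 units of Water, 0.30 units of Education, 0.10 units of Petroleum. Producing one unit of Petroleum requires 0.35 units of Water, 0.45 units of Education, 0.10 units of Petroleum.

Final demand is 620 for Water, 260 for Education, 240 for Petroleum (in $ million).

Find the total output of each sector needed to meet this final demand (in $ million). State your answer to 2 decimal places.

I − A =
  [   0.85    -0.15    -0.35]
  [   0.00     0.70    -0.45]
  [  -0.30    -0.10     0.90]
Cofactors of I−A, C_ij = (−1)^(i+j)·(minor ij) (rows/columns in the sector order above):
  C_11 = (0.70)(0.90) − (-0.45)(-0.10) = 0.5850
  C_12 = −[(0.00)(0.90) − (-0.45)(-0.30)] = 0.1350
  C_13 = (0.00)(-0.10) − (0.70)(-0.30) = 0.2100
  C_21 = −[(-0.15)(0.90) − (-0.35)(-0.10)] = 0.1700
  C_22 = (0.85)(0.90) − (-0.35)(-0.30) = 0.6600
  C_23 = −[(0.85)(-0.10) − (-0.15)(-0.30)] = 0.1300
  C_31 = (-0.15)(-0.45) − (-0.35)(0.70) = 0.3125
  C_32 = −[(0.85)(-0.45) − (-0.35)(0.00)] = 0.3825
  C_33 = (0.85)(0.70) − (-0.15)(0.00) = 0.5950
det(I−A) = Σ_j (I−A)_1j·C_1j = (0.85)(0.5850) + (-0.15)(0.1350) + (-0.35)(0.2100) = 0.4035
adj(I−A) = Cᵀ =
  [ 0.5850   0.1700   0.3125]
  [ 0.1350   0.6600   0.3825]
  [ 0.2100   0.1300   0.5950]
(I − A)⁻¹ = adj(I−A) / det(I−A) ≈
  [   1.4498     0.4213     0.7745]
  [   0.3346     1.6357     0.9480]
  [   0.5204     0.3222     1.4746]
x = (I − A)⁻¹ d = adj(I−A)·d / det(I−A), with det(I−A) = 0.4035:
  x_1 = (0.5850·620 + 0.1700·260 + 0.3125·240) / 0.4035 = 481.90 / 0.4035 ≈ 1194.30
  x_2 = (0.1350·620 + 0.6600·260 + 0.3825·240) / 0.4035 = 347.10 / 0.4035 ≈ 860.22
  x_3 = (0.2100·620 + 0.1300·260 + 0.5950·240) / 0.4035 = 306.80 / 0.4035 ≈ 760.35

x_1 = 1194.30, x_2 = 860.22, x_3 = 760.35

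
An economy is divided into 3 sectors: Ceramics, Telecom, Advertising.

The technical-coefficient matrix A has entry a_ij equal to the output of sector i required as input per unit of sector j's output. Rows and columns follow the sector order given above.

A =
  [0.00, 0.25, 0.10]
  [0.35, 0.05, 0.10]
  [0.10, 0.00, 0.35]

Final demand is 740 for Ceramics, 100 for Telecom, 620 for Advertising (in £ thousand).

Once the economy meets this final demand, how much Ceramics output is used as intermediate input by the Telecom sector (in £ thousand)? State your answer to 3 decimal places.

I − A =
  [   1.00    -0.25    -0.10]
  [  -0.35     0.95    -0.10]
  [  -0.10     0.00     0.65]
Cofactors of I−A, C_ij = (−1)^(i+j)·(minor ij) (rows/columns in the sector order above):
  C_11 = (0.95)(0.65) − (-0.10)(0.00) = 0.6175
  C_12 = −[(-0.35)(0.65) − (-0.10)(-0.10)] = 0.2375
  C_13 = (-0.35)(0.00) − (0.95)(-0.10) = 0.0950
  C_21 = −[(-0.25)(0.65) − (-0.10)(0.00)] = 0.1625
  C_22 = (1.00)(0.65) − (-0.10)(-0.10) = 0.6400
  C_23 = −[(1.00)(0.00) − (-0.25)(-0.10)] = 0.0250
  C_31 = (-0.25)(-0.10) − (-0.10)(0.95) = 0.1200
  C_32 = −[(1.00)(-0.10) − (-0.10)(-0.35)] = 0.1350
  C_33 = (1.00)(0.95) − (-0.25)(-0.35) = 0.8625
det(I−A) = Σ_j (I−A)_1j·C_1j = (1.00)(0.6175) + (-0.25)(0.2375) + (-0.10)(0.0950) = 0.548625
adj(I−A) = Cᵀ =
  [ 0.6175   0.1625   0.1200]
  [ 0.2375   0.6400   0.1350]
  [ 0.0950   0.0250   0.8625]
(I − A)⁻¹ = adj(I−A) / det(I−A) ≈
  [   1.1255     0.2962     0.2187]
  [   0.4329     1.1666     0.2461]
  [   0.1732     0.0456     1.5721]
First solve x = (I − A)⁻¹ d = adj(I−A)·d / det(I−A); in particular x_2 = (0.2375·740 + 0.6400·100 + 0.1350·620) / 0.548625 = 323.45 / 0.548625 ≈ 589.56482.
Intermediate flow from 1 to 2: z_12 = a_12 · x_2 = 0.25 × 323.45 / 0.548625 = 80.8625 / 0.548625 ≈ 147.391.

z_12 = 147.391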